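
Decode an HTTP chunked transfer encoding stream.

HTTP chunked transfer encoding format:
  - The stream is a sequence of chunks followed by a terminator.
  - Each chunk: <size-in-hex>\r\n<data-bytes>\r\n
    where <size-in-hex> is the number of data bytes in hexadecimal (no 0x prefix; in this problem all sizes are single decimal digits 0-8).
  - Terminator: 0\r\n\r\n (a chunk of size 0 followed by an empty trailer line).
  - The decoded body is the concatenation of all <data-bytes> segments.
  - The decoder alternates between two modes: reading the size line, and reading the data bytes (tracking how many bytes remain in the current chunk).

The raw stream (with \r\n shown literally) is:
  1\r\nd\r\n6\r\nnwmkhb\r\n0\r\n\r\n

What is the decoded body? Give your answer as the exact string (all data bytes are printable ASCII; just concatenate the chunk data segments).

Answer: dnwmkhb

Derivation:
Chunk 1: stream[0..1]='1' size=0x1=1, data at stream[3..4]='d' -> body[0..1], body so far='d'
Chunk 2: stream[6..7]='6' size=0x6=6, data at stream[9..15]='nwmkhb' -> body[1..7], body so far='dnwmkhb'
Chunk 3: stream[17..18]='0' size=0 (terminator). Final body='dnwmkhb' (7 bytes)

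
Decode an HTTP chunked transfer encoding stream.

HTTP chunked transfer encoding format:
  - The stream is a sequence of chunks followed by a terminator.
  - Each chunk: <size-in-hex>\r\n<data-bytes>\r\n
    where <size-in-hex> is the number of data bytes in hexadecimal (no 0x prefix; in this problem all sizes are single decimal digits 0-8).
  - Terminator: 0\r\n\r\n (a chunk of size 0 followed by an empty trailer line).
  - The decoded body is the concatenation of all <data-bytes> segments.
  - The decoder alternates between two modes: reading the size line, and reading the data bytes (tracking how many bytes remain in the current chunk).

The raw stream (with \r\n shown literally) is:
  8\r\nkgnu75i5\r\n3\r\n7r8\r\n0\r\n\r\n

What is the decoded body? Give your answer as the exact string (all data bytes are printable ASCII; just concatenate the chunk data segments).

Answer: kgnu75i57r8

Derivation:
Chunk 1: stream[0..1]='8' size=0x8=8, data at stream[3..11]='kgnu75i5' -> body[0..8], body so far='kgnu75i5'
Chunk 2: stream[13..14]='3' size=0x3=3, data at stream[16..19]='7r8' -> body[8..11], body so far='kgnu75i57r8'
Chunk 3: stream[21..22]='0' size=0 (terminator). Final body='kgnu75i57r8' (11 bytes)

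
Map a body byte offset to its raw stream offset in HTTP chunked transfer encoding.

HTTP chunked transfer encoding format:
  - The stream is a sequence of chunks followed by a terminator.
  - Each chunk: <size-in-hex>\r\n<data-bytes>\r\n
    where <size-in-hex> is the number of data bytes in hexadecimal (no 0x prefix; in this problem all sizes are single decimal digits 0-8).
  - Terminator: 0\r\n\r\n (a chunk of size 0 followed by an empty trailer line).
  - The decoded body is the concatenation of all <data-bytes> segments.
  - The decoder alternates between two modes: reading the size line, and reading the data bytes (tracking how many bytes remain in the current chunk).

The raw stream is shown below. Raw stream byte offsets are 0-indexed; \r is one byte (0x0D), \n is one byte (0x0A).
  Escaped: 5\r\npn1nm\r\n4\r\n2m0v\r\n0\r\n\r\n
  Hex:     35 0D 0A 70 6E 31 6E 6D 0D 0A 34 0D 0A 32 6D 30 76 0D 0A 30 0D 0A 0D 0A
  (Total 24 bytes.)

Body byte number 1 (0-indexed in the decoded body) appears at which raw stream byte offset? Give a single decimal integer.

Answer: 4

Derivation:
Chunk 1: stream[0..1]='5' size=0x5=5, data at stream[3..8]='pn1nm' -> body[0..5], body so far='pn1nm'
Chunk 2: stream[10..11]='4' size=0x4=4, data at stream[13..17]='2m0v' -> body[5..9], body so far='pn1nm2m0v'
Chunk 3: stream[19..20]='0' size=0 (terminator). Final body='pn1nm2m0v' (9 bytes)
Body byte 1 at stream offset 4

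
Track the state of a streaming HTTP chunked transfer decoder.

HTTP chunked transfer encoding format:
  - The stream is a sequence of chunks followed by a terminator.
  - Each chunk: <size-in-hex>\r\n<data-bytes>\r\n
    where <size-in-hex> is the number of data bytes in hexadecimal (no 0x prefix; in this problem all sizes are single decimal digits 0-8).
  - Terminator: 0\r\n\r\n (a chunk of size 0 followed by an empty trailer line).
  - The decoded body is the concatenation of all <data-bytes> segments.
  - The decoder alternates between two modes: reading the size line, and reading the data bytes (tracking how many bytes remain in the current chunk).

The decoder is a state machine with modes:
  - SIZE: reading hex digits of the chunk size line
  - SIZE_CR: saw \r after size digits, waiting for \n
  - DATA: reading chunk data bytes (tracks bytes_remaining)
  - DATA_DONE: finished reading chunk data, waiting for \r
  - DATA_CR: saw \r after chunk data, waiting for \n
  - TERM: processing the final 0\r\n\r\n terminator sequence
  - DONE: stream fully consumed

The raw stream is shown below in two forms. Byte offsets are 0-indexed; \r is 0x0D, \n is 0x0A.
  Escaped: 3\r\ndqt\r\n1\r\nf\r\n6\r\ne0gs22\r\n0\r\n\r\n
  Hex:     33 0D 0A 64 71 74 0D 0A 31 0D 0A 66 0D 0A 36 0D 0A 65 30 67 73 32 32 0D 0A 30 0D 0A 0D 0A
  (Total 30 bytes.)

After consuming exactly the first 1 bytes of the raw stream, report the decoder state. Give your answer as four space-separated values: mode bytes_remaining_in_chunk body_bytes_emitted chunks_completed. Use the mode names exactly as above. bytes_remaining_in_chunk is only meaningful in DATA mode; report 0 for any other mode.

Byte 0 = '3': mode=SIZE remaining=0 emitted=0 chunks_done=0

Answer: SIZE 0 0 0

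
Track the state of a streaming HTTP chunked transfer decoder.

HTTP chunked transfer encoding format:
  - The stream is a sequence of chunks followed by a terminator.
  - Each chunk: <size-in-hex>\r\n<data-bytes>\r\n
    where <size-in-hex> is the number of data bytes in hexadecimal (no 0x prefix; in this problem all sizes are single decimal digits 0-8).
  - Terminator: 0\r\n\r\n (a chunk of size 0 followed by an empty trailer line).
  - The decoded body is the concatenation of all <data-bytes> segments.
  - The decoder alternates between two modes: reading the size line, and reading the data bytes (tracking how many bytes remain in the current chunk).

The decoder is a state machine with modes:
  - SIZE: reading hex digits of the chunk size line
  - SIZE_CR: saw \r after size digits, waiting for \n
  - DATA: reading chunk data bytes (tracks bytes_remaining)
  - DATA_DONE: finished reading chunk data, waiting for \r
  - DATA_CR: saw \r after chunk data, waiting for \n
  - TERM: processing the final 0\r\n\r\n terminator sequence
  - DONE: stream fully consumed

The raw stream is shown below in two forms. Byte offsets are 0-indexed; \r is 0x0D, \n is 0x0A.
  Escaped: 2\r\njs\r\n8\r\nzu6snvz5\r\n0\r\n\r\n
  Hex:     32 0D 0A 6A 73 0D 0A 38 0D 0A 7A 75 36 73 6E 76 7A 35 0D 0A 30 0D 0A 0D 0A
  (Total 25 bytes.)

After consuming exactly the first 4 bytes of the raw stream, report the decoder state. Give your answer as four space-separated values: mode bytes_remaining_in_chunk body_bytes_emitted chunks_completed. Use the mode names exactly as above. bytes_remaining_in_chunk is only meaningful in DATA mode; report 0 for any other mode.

Answer: DATA 1 1 0

Derivation:
Byte 0 = '2': mode=SIZE remaining=0 emitted=0 chunks_done=0
Byte 1 = 0x0D: mode=SIZE_CR remaining=0 emitted=0 chunks_done=0
Byte 2 = 0x0A: mode=DATA remaining=2 emitted=0 chunks_done=0
Byte 3 = 'j': mode=DATA remaining=1 emitted=1 chunks_done=0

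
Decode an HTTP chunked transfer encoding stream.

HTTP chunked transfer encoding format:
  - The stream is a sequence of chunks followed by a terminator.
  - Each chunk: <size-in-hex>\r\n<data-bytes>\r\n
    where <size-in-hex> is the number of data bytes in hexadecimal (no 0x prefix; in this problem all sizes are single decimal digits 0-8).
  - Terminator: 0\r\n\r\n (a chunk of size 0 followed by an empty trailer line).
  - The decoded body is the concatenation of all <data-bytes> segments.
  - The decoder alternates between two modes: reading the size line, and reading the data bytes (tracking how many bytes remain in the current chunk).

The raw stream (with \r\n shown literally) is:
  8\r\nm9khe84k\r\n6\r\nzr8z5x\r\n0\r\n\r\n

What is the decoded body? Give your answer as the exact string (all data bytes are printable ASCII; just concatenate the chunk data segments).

Answer: m9khe84kzr8z5x

Derivation:
Chunk 1: stream[0..1]='8' size=0x8=8, data at stream[3..11]='m9khe84k' -> body[0..8], body so far='m9khe84k'
Chunk 2: stream[13..14]='6' size=0x6=6, data at stream[16..22]='zr8z5x' -> body[8..14], body so far='m9khe84kzr8z5x'
Chunk 3: stream[24..25]='0' size=0 (terminator). Final body='m9khe84kzr8z5x' (14 bytes)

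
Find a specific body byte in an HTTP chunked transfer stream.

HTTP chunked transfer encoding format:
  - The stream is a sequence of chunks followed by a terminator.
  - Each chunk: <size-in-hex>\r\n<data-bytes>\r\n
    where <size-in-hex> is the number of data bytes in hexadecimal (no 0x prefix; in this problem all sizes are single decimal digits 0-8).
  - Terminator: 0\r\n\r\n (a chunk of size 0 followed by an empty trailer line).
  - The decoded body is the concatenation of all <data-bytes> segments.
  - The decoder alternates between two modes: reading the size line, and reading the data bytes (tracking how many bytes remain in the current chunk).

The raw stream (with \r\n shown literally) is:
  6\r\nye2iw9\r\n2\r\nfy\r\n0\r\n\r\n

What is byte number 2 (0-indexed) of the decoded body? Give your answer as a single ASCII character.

Answer: 2

Derivation:
Chunk 1: stream[0..1]='6' size=0x6=6, data at stream[3..9]='ye2iw9' -> body[0..6], body so far='ye2iw9'
Chunk 2: stream[11..12]='2' size=0x2=2, data at stream[14..16]='fy' -> body[6..8], body so far='ye2iw9fy'
Chunk 3: stream[18..19]='0' size=0 (terminator). Final body='ye2iw9fy' (8 bytes)
Body byte 2 = '2'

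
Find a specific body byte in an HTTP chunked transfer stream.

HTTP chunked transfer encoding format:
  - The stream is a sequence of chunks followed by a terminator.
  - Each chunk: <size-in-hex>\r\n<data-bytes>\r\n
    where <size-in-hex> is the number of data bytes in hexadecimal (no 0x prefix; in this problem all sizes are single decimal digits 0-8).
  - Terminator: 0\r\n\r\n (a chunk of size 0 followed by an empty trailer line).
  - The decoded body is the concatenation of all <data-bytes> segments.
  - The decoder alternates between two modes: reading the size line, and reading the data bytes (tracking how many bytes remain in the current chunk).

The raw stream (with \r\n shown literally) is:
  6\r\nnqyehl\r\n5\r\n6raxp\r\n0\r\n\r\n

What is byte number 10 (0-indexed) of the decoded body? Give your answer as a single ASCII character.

Chunk 1: stream[0..1]='6' size=0x6=6, data at stream[3..9]='nqyehl' -> body[0..6], body so far='nqyehl'
Chunk 2: stream[11..12]='5' size=0x5=5, data at stream[14..19]='6raxp' -> body[6..11], body so far='nqyehl6raxp'
Chunk 3: stream[21..22]='0' size=0 (terminator). Final body='nqyehl6raxp' (11 bytes)
Body byte 10 = 'p'

Answer: p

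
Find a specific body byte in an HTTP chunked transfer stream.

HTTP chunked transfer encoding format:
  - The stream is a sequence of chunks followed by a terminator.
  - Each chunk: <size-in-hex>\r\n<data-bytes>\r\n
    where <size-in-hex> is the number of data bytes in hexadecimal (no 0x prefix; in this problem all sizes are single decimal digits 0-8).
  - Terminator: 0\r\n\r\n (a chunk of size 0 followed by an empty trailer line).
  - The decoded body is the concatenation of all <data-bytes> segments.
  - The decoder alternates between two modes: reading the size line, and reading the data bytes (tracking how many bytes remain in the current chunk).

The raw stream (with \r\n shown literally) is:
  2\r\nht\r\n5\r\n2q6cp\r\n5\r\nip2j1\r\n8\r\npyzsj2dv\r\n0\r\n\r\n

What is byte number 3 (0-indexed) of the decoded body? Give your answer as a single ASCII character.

Answer: q

Derivation:
Chunk 1: stream[0..1]='2' size=0x2=2, data at stream[3..5]='ht' -> body[0..2], body so far='ht'
Chunk 2: stream[7..8]='5' size=0x5=5, data at stream[10..15]='2q6cp' -> body[2..7], body so far='ht2q6cp'
Chunk 3: stream[17..18]='5' size=0x5=5, data at stream[20..25]='ip2j1' -> body[7..12], body so far='ht2q6cpip2j1'
Chunk 4: stream[27..28]='8' size=0x8=8, data at stream[30..38]='pyzsj2dv' -> body[12..20], body so far='ht2q6cpip2j1pyzsj2dv'
Chunk 5: stream[40..41]='0' size=0 (terminator). Final body='ht2q6cpip2j1pyzsj2dv' (20 bytes)
Body byte 3 = 'q'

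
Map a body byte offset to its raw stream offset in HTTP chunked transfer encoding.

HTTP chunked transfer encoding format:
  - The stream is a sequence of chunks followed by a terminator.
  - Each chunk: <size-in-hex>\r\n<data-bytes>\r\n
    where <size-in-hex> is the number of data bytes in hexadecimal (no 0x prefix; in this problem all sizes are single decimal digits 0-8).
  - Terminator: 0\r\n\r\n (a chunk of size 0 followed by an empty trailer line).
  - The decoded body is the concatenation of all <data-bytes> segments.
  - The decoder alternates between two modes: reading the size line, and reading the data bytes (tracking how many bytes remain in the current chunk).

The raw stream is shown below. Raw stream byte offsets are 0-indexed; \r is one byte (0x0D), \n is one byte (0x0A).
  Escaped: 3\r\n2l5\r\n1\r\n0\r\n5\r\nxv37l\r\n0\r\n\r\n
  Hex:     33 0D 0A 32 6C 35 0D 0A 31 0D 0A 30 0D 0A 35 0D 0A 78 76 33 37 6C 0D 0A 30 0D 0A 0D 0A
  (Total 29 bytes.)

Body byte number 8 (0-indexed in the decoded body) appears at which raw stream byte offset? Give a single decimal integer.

Answer: 21

Derivation:
Chunk 1: stream[0..1]='3' size=0x3=3, data at stream[3..6]='2l5' -> body[0..3], body so far='2l5'
Chunk 2: stream[8..9]='1' size=0x1=1, data at stream[11..12]='0' -> body[3..4], body so far='2l50'
Chunk 3: stream[14..15]='5' size=0x5=5, data at stream[17..22]='xv37l' -> body[4..9], body so far='2l50xv37l'
Chunk 4: stream[24..25]='0' size=0 (terminator). Final body='2l50xv37l' (9 bytes)
Body byte 8 at stream offset 21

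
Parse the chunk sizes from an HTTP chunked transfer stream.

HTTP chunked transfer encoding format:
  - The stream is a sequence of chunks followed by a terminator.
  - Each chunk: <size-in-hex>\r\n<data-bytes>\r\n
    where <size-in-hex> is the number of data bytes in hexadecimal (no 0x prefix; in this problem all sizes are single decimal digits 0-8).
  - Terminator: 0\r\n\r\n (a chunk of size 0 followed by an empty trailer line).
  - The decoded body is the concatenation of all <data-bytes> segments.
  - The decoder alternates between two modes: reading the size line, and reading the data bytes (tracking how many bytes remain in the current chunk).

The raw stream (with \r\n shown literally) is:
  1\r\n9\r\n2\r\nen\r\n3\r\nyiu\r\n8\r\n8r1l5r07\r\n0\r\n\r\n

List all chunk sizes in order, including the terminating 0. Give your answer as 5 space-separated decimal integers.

Chunk 1: stream[0..1]='1' size=0x1=1, data at stream[3..4]='9' -> body[0..1], body so far='9'
Chunk 2: stream[6..7]='2' size=0x2=2, data at stream[9..11]='en' -> body[1..3], body so far='9en'
Chunk 3: stream[13..14]='3' size=0x3=3, data at stream[16..19]='yiu' -> body[3..6], body so far='9enyiu'
Chunk 4: stream[21..22]='8' size=0x8=8, data at stream[24..32]='8r1l5r07' -> body[6..14], body so far='9enyiu8r1l5r07'
Chunk 5: stream[34..35]='0' size=0 (terminator). Final body='9enyiu8r1l5r07' (14 bytes)

Answer: 1 2 3 8 0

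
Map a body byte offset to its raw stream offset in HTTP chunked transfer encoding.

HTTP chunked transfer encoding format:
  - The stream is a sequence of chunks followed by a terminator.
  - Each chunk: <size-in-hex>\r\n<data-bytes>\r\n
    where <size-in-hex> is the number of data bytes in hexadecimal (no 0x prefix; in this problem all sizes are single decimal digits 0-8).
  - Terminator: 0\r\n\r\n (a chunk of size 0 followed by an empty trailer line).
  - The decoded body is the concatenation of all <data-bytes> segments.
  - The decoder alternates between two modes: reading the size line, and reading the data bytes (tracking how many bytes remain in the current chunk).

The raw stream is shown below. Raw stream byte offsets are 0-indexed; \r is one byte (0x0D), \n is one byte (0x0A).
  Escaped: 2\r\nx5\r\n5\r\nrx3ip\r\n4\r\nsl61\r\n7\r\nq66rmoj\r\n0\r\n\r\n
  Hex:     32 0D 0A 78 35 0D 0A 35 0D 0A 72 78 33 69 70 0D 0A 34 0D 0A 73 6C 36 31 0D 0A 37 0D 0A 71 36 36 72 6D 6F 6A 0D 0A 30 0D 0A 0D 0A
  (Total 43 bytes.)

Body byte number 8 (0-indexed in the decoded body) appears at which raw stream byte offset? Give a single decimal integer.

Chunk 1: stream[0..1]='2' size=0x2=2, data at stream[3..5]='x5' -> body[0..2], body so far='x5'
Chunk 2: stream[7..8]='5' size=0x5=5, data at stream[10..15]='rx3ip' -> body[2..7], body so far='x5rx3ip'
Chunk 3: stream[17..18]='4' size=0x4=4, data at stream[20..24]='sl61' -> body[7..11], body so far='x5rx3ipsl61'
Chunk 4: stream[26..27]='7' size=0x7=7, data at stream[29..36]='q66rmoj' -> body[11..18], body so far='x5rx3ipsl61q66rmoj'
Chunk 5: stream[38..39]='0' size=0 (terminator). Final body='x5rx3ipsl61q66rmoj' (18 bytes)
Body byte 8 at stream offset 21

Answer: 21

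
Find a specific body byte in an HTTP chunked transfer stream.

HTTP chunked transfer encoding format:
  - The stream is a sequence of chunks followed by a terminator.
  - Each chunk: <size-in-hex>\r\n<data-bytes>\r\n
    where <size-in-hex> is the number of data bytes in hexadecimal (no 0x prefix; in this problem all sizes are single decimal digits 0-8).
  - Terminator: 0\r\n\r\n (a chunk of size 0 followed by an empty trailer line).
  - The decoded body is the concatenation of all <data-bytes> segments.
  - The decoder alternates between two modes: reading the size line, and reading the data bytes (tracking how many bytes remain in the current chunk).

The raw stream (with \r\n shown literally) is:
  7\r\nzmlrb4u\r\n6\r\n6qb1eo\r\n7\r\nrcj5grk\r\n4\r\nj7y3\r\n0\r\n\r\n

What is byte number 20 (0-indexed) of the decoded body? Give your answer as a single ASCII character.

Answer: j

Derivation:
Chunk 1: stream[0..1]='7' size=0x7=7, data at stream[3..10]='zmlrb4u' -> body[0..7], body so far='zmlrb4u'
Chunk 2: stream[12..13]='6' size=0x6=6, data at stream[15..21]='6qb1eo' -> body[7..13], body so far='zmlrb4u6qb1eo'
Chunk 3: stream[23..24]='7' size=0x7=7, data at stream[26..33]='rcj5grk' -> body[13..20], body so far='zmlrb4u6qb1eorcj5grk'
Chunk 4: stream[35..36]='4' size=0x4=4, data at stream[38..42]='j7y3' -> body[20..24], body so far='zmlrb4u6qb1eorcj5grkj7y3'
Chunk 5: stream[44..45]='0' size=0 (terminator). Final body='zmlrb4u6qb1eorcj5grkj7y3' (24 bytes)
Body byte 20 = 'j'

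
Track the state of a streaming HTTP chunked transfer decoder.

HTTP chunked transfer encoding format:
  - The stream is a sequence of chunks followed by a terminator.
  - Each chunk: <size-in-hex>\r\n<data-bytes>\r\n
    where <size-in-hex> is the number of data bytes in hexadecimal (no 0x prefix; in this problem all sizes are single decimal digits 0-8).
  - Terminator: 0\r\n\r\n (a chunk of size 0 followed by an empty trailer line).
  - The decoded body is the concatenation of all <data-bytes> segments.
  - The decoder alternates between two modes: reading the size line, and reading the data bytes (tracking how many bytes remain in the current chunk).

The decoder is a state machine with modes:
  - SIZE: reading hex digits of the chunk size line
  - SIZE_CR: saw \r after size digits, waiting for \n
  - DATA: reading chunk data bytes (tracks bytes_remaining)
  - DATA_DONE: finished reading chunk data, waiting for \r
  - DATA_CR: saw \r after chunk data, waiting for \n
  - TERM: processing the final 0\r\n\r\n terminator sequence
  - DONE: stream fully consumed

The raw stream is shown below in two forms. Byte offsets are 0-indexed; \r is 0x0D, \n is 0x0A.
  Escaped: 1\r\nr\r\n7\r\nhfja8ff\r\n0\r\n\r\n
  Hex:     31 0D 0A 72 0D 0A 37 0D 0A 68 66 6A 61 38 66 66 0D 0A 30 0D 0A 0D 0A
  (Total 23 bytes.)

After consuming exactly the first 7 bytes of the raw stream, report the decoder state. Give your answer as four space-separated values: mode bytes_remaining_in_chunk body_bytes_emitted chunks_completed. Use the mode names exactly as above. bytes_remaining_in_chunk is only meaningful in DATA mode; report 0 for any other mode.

Answer: SIZE 0 1 1

Derivation:
Byte 0 = '1': mode=SIZE remaining=0 emitted=0 chunks_done=0
Byte 1 = 0x0D: mode=SIZE_CR remaining=0 emitted=0 chunks_done=0
Byte 2 = 0x0A: mode=DATA remaining=1 emitted=0 chunks_done=0
Byte 3 = 'r': mode=DATA_DONE remaining=0 emitted=1 chunks_done=0
Byte 4 = 0x0D: mode=DATA_CR remaining=0 emitted=1 chunks_done=0
Byte 5 = 0x0A: mode=SIZE remaining=0 emitted=1 chunks_done=1
Byte 6 = '7': mode=SIZE remaining=0 emitted=1 chunks_done=1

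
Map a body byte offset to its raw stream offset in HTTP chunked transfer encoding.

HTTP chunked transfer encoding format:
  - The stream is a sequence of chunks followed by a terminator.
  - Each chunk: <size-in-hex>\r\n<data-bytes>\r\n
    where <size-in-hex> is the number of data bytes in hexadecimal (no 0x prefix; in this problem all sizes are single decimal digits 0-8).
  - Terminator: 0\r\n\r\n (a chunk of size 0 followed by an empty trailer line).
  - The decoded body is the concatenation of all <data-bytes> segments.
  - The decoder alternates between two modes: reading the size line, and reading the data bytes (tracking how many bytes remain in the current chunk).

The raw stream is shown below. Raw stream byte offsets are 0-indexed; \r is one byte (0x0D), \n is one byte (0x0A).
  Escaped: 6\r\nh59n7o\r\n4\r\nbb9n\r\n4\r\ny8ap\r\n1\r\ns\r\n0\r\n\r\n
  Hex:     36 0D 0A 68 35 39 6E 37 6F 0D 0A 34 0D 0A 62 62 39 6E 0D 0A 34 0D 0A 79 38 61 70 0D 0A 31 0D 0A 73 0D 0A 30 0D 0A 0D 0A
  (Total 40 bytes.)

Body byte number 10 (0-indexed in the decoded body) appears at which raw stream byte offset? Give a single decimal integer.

Answer: 23

Derivation:
Chunk 1: stream[0..1]='6' size=0x6=6, data at stream[3..9]='h59n7o' -> body[0..6], body so far='h59n7o'
Chunk 2: stream[11..12]='4' size=0x4=4, data at stream[14..18]='bb9n' -> body[6..10], body so far='h59n7obb9n'
Chunk 3: stream[20..21]='4' size=0x4=4, data at stream[23..27]='y8ap' -> body[10..14], body so far='h59n7obb9ny8ap'
Chunk 4: stream[29..30]='1' size=0x1=1, data at stream[32..33]='s' -> body[14..15], body so far='h59n7obb9ny8aps'
Chunk 5: stream[35..36]='0' size=0 (terminator). Final body='h59n7obb9ny8aps' (15 bytes)
Body byte 10 at stream offset 23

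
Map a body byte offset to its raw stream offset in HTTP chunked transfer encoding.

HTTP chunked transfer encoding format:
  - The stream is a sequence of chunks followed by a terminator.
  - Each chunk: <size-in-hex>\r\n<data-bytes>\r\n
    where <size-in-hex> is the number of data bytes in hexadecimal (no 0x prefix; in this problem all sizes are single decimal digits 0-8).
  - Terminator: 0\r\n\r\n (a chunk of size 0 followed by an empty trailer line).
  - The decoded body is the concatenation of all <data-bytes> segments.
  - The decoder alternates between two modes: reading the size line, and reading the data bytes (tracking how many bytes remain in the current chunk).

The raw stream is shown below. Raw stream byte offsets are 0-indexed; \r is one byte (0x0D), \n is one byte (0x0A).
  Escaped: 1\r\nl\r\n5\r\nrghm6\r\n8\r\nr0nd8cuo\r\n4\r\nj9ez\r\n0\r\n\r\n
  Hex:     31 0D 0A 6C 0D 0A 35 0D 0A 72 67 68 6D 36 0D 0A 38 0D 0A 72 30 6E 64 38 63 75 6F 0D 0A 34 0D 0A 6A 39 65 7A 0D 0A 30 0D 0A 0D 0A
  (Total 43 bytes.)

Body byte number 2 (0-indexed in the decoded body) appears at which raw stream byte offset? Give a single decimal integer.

Answer: 10

Derivation:
Chunk 1: stream[0..1]='1' size=0x1=1, data at stream[3..4]='l' -> body[0..1], body so far='l'
Chunk 2: stream[6..7]='5' size=0x5=5, data at stream[9..14]='rghm6' -> body[1..6], body so far='lrghm6'
Chunk 3: stream[16..17]='8' size=0x8=8, data at stream[19..27]='r0nd8cuo' -> body[6..14], body so far='lrghm6r0nd8cuo'
Chunk 4: stream[29..30]='4' size=0x4=4, data at stream[32..36]='j9ez' -> body[14..18], body so far='lrghm6r0nd8cuoj9ez'
Chunk 5: stream[38..39]='0' size=0 (terminator). Final body='lrghm6r0nd8cuoj9ez' (18 bytes)
Body byte 2 at stream offset 10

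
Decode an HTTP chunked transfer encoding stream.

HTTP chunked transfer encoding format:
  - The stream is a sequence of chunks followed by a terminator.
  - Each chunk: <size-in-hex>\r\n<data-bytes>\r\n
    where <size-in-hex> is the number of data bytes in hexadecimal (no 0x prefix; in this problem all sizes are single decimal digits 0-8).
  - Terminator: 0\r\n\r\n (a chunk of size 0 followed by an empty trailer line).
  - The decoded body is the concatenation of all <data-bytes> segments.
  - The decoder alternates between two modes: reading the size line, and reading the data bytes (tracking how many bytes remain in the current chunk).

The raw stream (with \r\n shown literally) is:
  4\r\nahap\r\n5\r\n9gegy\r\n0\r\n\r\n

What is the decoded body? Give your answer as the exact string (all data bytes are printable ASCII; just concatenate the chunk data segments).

Chunk 1: stream[0..1]='4' size=0x4=4, data at stream[3..7]='ahap' -> body[0..4], body so far='ahap'
Chunk 2: stream[9..10]='5' size=0x5=5, data at stream[12..17]='9gegy' -> body[4..9], body so far='ahap9gegy'
Chunk 3: stream[19..20]='0' size=0 (terminator). Final body='ahap9gegy' (9 bytes)

Answer: ahap9gegy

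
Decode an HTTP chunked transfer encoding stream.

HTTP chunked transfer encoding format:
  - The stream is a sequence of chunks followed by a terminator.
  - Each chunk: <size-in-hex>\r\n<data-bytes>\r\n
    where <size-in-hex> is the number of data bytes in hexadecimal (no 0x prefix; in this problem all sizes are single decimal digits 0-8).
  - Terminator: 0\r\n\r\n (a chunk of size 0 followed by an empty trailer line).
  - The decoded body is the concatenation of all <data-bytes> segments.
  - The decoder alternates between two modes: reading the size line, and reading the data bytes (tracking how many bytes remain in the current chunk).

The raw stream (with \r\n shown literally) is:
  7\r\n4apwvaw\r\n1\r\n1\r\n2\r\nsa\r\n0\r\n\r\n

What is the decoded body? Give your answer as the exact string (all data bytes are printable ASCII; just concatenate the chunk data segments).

Chunk 1: stream[0..1]='7' size=0x7=7, data at stream[3..10]='4apwvaw' -> body[0..7], body so far='4apwvaw'
Chunk 2: stream[12..13]='1' size=0x1=1, data at stream[15..16]='1' -> body[7..8], body so far='4apwvaw1'
Chunk 3: stream[18..19]='2' size=0x2=2, data at stream[21..23]='sa' -> body[8..10], body so far='4apwvaw1sa'
Chunk 4: stream[25..26]='0' size=0 (terminator). Final body='4apwvaw1sa' (10 bytes)

Answer: 4apwvaw1sa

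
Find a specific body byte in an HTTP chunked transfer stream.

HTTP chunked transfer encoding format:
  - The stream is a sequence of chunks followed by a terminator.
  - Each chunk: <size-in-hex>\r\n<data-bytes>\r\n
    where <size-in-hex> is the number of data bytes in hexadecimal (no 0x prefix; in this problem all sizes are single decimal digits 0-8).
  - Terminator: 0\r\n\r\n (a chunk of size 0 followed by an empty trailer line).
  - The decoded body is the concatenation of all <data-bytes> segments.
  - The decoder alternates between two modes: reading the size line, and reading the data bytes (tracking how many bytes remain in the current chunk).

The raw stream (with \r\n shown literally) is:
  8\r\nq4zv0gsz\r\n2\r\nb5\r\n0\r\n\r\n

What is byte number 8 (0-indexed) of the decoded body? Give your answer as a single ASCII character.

Chunk 1: stream[0..1]='8' size=0x8=8, data at stream[3..11]='q4zv0gsz' -> body[0..8], body so far='q4zv0gsz'
Chunk 2: stream[13..14]='2' size=0x2=2, data at stream[16..18]='b5' -> body[8..10], body so far='q4zv0gszb5'
Chunk 3: stream[20..21]='0' size=0 (terminator). Final body='q4zv0gszb5' (10 bytes)
Body byte 8 = 'b'

Answer: b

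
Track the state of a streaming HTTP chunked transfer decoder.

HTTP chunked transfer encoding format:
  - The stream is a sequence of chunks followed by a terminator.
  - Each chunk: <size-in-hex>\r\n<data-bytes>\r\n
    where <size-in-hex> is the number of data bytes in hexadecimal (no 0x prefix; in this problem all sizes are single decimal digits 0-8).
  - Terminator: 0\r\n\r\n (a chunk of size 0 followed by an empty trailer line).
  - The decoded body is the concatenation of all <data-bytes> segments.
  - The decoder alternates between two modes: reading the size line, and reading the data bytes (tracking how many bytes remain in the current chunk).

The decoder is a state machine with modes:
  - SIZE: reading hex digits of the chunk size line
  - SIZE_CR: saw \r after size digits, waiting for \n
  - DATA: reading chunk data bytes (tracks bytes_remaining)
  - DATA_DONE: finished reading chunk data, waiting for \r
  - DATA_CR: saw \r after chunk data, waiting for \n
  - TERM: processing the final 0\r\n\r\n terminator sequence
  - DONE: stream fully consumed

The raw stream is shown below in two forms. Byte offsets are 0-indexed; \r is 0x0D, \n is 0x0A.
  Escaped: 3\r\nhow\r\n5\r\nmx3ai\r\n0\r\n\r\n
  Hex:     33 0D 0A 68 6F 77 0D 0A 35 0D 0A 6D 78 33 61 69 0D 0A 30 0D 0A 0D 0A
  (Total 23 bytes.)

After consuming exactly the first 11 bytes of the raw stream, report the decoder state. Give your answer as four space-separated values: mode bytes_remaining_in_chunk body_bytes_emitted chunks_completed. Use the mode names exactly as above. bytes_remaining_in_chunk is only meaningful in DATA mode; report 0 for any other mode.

Answer: DATA 5 3 1

Derivation:
Byte 0 = '3': mode=SIZE remaining=0 emitted=0 chunks_done=0
Byte 1 = 0x0D: mode=SIZE_CR remaining=0 emitted=0 chunks_done=0
Byte 2 = 0x0A: mode=DATA remaining=3 emitted=0 chunks_done=0
Byte 3 = 'h': mode=DATA remaining=2 emitted=1 chunks_done=0
Byte 4 = 'o': mode=DATA remaining=1 emitted=2 chunks_done=0
Byte 5 = 'w': mode=DATA_DONE remaining=0 emitted=3 chunks_done=0
Byte 6 = 0x0D: mode=DATA_CR remaining=0 emitted=3 chunks_done=0
Byte 7 = 0x0A: mode=SIZE remaining=0 emitted=3 chunks_done=1
Byte 8 = '5': mode=SIZE remaining=0 emitted=3 chunks_done=1
Byte 9 = 0x0D: mode=SIZE_CR remaining=0 emitted=3 chunks_done=1
Byte 10 = 0x0A: mode=DATA remaining=5 emitted=3 chunks_done=1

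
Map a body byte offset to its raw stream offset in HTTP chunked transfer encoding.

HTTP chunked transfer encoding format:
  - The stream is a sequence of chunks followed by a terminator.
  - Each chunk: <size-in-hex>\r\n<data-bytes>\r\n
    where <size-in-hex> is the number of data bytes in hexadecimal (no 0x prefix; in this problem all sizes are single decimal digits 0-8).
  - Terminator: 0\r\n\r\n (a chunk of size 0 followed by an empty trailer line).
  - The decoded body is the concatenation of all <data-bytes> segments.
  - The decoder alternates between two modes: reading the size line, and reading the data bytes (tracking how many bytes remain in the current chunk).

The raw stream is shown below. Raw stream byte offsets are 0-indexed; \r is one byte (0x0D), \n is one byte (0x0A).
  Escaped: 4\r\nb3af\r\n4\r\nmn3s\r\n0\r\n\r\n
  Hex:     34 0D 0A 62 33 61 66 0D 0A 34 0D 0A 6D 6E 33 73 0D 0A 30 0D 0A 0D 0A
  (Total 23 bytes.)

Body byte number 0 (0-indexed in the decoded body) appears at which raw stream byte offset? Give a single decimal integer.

Answer: 3

Derivation:
Chunk 1: stream[0..1]='4' size=0x4=4, data at stream[3..7]='b3af' -> body[0..4], body so far='b3af'
Chunk 2: stream[9..10]='4' size=0x4=4, data at stream[12..16]='mn3s' -> body[4..8], body so far='b3afmn3s'
Chunk 3: stream[18..19]='0' size=0 (terminator). Final body='b3afmn3s' (8 bytes)
Body byte 0 at stream offset 3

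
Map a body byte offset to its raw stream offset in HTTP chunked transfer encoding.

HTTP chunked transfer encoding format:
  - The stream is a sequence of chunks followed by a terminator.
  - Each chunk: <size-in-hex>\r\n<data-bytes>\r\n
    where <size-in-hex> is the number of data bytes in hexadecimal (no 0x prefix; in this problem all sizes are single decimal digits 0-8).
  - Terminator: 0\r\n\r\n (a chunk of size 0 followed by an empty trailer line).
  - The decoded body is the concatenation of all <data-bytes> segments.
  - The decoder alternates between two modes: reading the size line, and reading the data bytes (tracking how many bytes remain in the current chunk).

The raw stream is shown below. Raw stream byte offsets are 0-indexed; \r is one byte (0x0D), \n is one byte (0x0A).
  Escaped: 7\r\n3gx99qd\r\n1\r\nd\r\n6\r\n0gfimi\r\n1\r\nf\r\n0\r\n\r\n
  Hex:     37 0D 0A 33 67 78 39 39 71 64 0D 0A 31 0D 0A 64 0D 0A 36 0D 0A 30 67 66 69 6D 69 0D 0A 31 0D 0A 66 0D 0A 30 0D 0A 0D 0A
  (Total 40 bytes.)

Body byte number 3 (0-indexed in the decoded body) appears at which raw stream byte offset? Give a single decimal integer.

Answer: 6

Derivation:
Chunk 1: stream[0..1]='7' size=0x7=7, data at stream[3..10]='3gx99qd' -> body[0..7], body so far='3gx99qd'
Chunk 2: stream[12..13]='1' size=0x1=1, data at stream[15..16]='d' -> body[7..8], body so far='3gx99qdd'
Chunk 3: stream[18..19]='6' size=0x6=6, data at stream[21..27]='0gfimi' -> body[8..14], body so far='3gx99qdd0gfimi'
Chunk 4: stream[29..30]='1' size=0x1=1, data at stream[32..33]='f' -> body[14..15], body so far='3gx99qdd0gfimif'
Chunk 5: stream[35..36]='0' size=0 (terminator). Final body='3gx99qdd0gfimif' (15 bytes)
Body byte 3 at stream offset 6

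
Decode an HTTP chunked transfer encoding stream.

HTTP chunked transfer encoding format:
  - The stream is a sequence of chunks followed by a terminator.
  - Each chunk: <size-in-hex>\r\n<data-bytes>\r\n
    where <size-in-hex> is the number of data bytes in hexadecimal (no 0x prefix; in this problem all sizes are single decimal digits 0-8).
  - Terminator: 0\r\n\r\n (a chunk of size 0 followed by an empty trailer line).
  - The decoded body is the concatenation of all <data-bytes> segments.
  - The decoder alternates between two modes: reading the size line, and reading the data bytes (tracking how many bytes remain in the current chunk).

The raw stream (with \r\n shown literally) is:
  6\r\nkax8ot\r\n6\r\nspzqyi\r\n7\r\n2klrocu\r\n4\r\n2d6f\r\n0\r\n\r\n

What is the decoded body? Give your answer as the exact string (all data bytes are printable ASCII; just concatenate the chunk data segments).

Chunk 1: stream[0..1]='6' size=0x6=6, data at stream[3..9]='kax8ot' -> body[0..6], body so far='kax8ot'
Chunk 2: stream[11..12]='6' size=0x6=6, data at stream[14..20]='spzqyi' -> body[6..12], body so far='kax8otspzqyi'
Chunk 3: stream[22..23]='7' size=0x7=7, data at stream[25..32]='2klrocu' -> body[12..19], body so far='kax8otspzqyi2klrocu'
Chunk 4: stream[34..35]='4' size=0x4=4, data at stream[37..41]='2d6f' -> body[19..23], body so far='kax8otspzqyi2klrocu2d6f'
Chunk 5: stream[43..44]='0' size=0 (terminator). Final body='kax8otspzqyi2klrocu2d6f' (23 bytes)

Answer: kax8otspzqyi2klrocu2d6f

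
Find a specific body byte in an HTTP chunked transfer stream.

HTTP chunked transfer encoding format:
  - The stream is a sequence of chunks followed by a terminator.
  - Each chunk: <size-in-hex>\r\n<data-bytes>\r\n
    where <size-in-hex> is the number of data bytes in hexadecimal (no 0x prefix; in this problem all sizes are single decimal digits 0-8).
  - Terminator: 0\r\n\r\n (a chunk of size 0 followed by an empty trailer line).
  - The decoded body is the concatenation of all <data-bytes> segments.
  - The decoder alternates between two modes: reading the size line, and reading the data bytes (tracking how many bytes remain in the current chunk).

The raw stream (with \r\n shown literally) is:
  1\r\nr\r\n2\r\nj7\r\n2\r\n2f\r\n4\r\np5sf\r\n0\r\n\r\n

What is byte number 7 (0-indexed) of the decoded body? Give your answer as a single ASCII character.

Answer: s

Derivation:
Chunk 1: stream[0..1]='1' size=0x1=1, data at stream[3..4]='r' -> body[0..1], body so far='r'
Chunk 2: stream[6..7]='2' size=0x2=2, data at stream[9..11]='j7' -> body[1..3], body so far='rj7'
Chunk 3: stream[13..14]='2' size=0x2=2, data at stream[16..18]='2f' -> body[3..5], body so far='rj72f'
Chunk 4: stream[20..21]='4' size=0x4=4, data at stream[23..27]='p5sf' -> body[5..9], body so far='rj72fp5sf'
Chunk 5: stream[29..30]='0' size=0 (terminator). Final body='rj72fp5sf' (9 bytes)
Body byte 7 = 's'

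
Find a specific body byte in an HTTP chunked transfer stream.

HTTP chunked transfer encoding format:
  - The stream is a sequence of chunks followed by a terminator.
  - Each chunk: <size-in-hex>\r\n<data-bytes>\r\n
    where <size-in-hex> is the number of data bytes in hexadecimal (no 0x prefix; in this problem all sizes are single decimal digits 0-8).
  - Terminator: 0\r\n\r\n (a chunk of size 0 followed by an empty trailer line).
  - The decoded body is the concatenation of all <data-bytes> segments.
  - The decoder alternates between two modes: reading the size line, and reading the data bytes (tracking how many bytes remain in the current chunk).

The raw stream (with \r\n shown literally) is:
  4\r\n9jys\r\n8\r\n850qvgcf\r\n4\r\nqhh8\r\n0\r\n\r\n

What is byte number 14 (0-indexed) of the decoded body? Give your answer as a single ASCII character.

Chunk 1: stream[0..1]='4' size=0x4=4, data at stream[3..7]='9jys' -> body[0..4], body so far='9jys'
Chunk 2: stream[9..10]='8' size=0x8=8, data at stream[12..20]='850qvgcf' -> body[4..12], body so far='9jys850qvgcf'
Chunk 3: stream[22..23]='4' size=0x4=4, data at stream[25..29]='qhh8' -> body[12..16], body so far='9jys850qvgcfqhh8'
Chunk 4: stream[31..32]='0' size=0 (terminator). Final body='9jys850qvgcfqhh8' (16 bytes)
Body byte 14 = 'h'

Answer: h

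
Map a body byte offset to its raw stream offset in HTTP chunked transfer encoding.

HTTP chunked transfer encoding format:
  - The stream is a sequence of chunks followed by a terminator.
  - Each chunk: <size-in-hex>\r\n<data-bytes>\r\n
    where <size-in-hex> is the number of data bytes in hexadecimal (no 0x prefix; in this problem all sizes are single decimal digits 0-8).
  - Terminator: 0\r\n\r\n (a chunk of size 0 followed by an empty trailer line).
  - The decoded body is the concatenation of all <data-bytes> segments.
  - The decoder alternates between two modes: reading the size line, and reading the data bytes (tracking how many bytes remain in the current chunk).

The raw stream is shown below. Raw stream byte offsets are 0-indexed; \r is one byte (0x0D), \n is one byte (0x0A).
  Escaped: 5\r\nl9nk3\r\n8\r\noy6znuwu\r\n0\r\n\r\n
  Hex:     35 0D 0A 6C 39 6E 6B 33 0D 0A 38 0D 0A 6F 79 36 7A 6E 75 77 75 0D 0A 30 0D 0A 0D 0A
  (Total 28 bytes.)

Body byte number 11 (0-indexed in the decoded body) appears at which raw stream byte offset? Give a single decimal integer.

Chunk 1: stream[0..1]='5' size=0x5=5, data at stream[3..8]='l9nk3' -> body[0..5], body so far='l9nk3'
Chunk 2: stream[10..11]='8' size=0x8=8, data at stream[13..21]='oy6znuwu' -> body[5..13], body so far='l9nk3oy6znuwu'
Chunk 3: stream[23..24]='0' size=0 (terminator). Final body='l9nk3oy6znuwu' (13 bytes)
Body byte 11 at stream offset 19

Answer: 19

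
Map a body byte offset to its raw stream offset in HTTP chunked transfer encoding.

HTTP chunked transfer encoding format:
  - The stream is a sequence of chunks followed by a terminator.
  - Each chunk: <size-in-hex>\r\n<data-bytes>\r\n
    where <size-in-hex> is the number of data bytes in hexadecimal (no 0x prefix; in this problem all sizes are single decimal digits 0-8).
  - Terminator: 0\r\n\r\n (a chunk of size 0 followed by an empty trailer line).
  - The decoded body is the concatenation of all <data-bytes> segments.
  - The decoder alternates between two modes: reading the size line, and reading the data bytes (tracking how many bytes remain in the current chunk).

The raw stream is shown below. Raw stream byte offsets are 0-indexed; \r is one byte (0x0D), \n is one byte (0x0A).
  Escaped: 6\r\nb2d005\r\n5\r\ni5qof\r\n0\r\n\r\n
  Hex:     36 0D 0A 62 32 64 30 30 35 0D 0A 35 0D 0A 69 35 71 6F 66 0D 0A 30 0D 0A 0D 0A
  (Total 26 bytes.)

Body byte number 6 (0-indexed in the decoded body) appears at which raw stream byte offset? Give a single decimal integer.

Answer: 14

Derivation:
Chunk 1: stream[0..1]='6' size=0x6=6, data at stream[3..9]='b2d005' -> body[0..6], body so far='b2d005'
Chunk 2: stream[11..12]='5' size=0x5=5, data at stream[14..19]='i5qof' -> body[6..11], body so far='b2d005i5qof'
Chunk 3: stream[21..22]='0' size=0 (terminator). Final body='b2d005i5qof' (11 bytes)
Body byte 6 at stream offset 14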